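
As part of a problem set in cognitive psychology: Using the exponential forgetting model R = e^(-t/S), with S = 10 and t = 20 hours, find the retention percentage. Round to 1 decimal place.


R = e^(-t/S)
-t/S = -20/10 = -2.0
R = e^(-2.0) = 0.135335
Percentage = 0.135335 * 100
= 13.5


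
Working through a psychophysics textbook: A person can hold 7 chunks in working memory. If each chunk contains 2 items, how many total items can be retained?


Total items = chunks * items_per_chunk
= 7 * 2
= 14


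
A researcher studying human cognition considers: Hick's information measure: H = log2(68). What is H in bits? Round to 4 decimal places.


H = log2(n)
H = log2(68)
= 6.0875


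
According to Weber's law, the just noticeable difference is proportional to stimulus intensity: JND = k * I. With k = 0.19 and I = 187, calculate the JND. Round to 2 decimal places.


JND = k * I
JND = 0.19 * 187
= 35.53


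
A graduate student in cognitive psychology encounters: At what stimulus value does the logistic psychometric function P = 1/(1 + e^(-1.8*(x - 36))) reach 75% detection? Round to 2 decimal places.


At P = 0.75: 0.75 = 1/(1 + e^(-k*(x-x0)))
Solving: e^(-k*(x-x0)) = 1/3
x = x0 + ln(3)/k
ln(3) = 1.0986
x = 36 + 1.0986/1.8
= 36 + 0.6103
= 36.61


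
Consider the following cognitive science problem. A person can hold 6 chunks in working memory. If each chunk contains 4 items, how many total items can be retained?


Total items = chunks * items_per_chunk
= 6 * 4
= 24


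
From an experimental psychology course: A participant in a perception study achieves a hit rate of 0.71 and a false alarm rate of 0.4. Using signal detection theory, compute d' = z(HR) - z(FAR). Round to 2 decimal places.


d' = z(HR) - z(FAR)
z(0.71) = 0.5534
z(0.4) = -0.2533
d' = 0.5534 - -0.2533
= 0.81


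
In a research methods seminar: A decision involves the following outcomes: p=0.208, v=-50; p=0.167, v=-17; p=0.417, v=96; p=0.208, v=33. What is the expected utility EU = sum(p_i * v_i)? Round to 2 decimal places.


EU = sum(p_i * v_i)
0.208 * -50 = -10.4
0.167 * -17 = -2.839
0.417 * 96 = 40.032
0.208 * 33 = 6.864
EU = -10.4 + -2.839 + 40.032 + 6.864
= 33.66


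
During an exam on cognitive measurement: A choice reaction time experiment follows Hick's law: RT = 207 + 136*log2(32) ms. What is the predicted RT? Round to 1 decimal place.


RT = 207 + 136 * log2(32)
log2(32) = 5.0
RT = 207 + 136 * 5.0
= 207 + 680.0
= 887.0 ms


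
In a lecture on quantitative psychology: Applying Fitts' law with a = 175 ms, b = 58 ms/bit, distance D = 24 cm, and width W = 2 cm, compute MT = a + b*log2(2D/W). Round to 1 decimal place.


MT = 175 + 58 * log2(2*24/2)
2D/W = 24.0
log2(24.0) = 4.585
MT = 175 + 58 * 4.585
= 440.9 ms


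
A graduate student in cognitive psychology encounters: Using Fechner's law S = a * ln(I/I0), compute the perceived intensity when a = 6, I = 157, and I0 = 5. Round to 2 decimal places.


S = 6 * ln(157/5)
I/I0 = 31.4
ln(31.4) = 3.4468
S = 6 * 3.4468
= 20.68


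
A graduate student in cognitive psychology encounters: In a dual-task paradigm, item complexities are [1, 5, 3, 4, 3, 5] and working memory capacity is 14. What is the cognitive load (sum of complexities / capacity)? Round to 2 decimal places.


Total complexity = 1 + 5 + 3 + 4 + 3 + 5 = 21
Load = total / capacity = 21 / 14
= 1.50


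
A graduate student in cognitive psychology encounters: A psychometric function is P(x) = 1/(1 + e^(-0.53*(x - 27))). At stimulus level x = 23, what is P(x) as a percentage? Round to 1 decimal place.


P(x) = 1/(1 + e^(-0.53*(23 - 27)))
Exponent = -0.53 * -4 = 2.12
e^(2.12) = 8.331137
P = 1/(1 + 8.331137) = 0.107168
Percentage = 10.7


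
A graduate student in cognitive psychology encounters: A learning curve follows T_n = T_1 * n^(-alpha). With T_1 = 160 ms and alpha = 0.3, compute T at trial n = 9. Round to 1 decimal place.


T_n = 160 * 9^(-0.3)
9^(-0.3) = 0.517282
T_n = 160 * 0.517282
= 82.8 ms


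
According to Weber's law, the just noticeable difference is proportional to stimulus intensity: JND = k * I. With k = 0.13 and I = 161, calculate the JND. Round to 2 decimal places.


JND = k * I
JND = 0.13 * 161
= 20.93


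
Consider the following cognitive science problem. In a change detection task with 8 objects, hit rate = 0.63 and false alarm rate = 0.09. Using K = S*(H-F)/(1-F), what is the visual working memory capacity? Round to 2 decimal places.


K = S * (H - F) / (1 - F)
H - F = 0.54
1 - F = 0.91
K = 8 * 0.54 / 0.91
= 4.75


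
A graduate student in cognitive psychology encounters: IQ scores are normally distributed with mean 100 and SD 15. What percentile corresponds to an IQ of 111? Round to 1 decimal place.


z = (IQ - mean) / SD
z = (111 - 100) / 15 = 0.7333
Percentile = Phi(0.7333) * 100
Phi(0.7333) = 0.768312
= 76.8


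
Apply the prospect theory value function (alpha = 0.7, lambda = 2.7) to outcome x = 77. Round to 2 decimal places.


Since x = 77 >= 0, use v(x) = x^0.7
77^0.7 = 20.9191
v(77) = 20.92


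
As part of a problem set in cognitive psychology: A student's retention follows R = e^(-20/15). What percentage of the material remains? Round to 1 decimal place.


R = e^(-t/S)
-t/S = -20/15 = -1.333333
R = e^(-1.333333) = 0.263597
Percentage = 0.263597 * 100
= 26.4


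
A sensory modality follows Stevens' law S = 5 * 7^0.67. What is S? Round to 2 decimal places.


S = 5 * 7^0.67
7^0.67 = 3.6831
S = 5 * 3.6831
= 18.42


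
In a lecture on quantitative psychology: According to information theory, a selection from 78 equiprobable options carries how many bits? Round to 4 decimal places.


H = log2(n)
H = log2(78)
= 6.2854


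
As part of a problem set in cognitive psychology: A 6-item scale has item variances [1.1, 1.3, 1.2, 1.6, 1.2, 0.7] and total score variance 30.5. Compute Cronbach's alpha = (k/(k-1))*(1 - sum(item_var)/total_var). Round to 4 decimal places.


alpha = (k/(k-1)) * (1 - sum(s_i^2)/s_total^2)
sum(item variances) = 7.1
k/(k-1) = 6/5 = 1.2
1 - 7.1/30.5 = 1 - 0.232787 = 0.767213
alpha = 1.2 * 0.767213
= 0.9207


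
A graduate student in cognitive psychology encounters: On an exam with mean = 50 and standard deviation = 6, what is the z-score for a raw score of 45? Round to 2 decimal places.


z = (X - mu) / sigma
= (45 - 50) / 6
= -5 / 6
= -0.83


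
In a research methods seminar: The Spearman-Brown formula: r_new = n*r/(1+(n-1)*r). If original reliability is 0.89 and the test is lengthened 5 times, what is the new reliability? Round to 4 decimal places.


r_new = n*r / (1 + (n-1)*r)
Numerator = 5 * 0.89 = 4.45
Denominator = 1 + 4 * 0.89 = 4.56
r_new = 4.45 / 4.56
= 0.9759


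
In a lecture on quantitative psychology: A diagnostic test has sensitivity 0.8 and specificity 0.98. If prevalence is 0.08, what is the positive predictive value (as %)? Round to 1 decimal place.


PPV = (sens * prev) / (sens * prev + (1-spec) * (1-prev))
Numerator = 0.8 * 0.08 = 0.064
P(positive and no disease) = (1 - spec) * (1 - prev) = (1 - 0.98) * (1 - 0.08) = 0.0184
Denominator = 0.064 + 0.0184 = 0.0824
PPV = 0.064 / 0.0824 = 0.776699
As percentage = 77.7


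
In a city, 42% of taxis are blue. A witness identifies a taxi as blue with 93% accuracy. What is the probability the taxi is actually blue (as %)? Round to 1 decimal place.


P(blue | says blue) = P(says blue | blue)*P(blue) / [P(says blue | blue)*P(blue) + P(says blue | not blue)*P(not blue)]
Numerator = 0.93 * 0.42 = 0.3906
False identification = 0.07 * 0.58 = 0.0406
P = 0.3906 / (0.3906 + 0.0406)
= 0.3906 / 0.4312
As percentage = 90.6


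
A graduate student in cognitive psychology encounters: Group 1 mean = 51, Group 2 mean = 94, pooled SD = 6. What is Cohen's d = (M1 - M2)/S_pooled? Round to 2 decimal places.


Cohen's d = (M1 - M2) / S_pooled
= (51 - 94) / 6
= -43 / 6
= -7.17


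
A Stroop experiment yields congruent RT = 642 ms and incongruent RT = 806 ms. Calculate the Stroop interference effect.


Stroop effect = RT(incongruent) - RT(congruent)
= 806 - 642
= 164 ms


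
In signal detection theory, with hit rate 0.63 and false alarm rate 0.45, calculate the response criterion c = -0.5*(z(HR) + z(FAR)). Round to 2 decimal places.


c = -0.5 * (z(HR) + z(FAR))
z(0.63) = 0.3319
z(0.45) = -0.1257
c = -0.5 * (0.3319 + -0.1257)
= -0.5 * 0.2062
= -0.10


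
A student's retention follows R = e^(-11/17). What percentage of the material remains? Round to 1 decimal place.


R = e^(-t/S)
-t/S = -11/17 = -0.647059
R = e^(-0.647059) = 0.523583
Percentage = 0.523583 * 100
= 52.4


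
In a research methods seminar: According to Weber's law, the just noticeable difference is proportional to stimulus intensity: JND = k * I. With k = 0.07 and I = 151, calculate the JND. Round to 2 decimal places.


JND = k * I
JND = 0.07 * 151
= 10.57


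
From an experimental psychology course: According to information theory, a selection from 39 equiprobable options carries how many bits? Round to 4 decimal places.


H = log2(n)
H = log2(39)
= 5.2854


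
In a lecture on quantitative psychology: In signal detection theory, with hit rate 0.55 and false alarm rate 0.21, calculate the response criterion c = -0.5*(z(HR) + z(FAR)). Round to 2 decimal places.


c = -0.5 * (z(HR) + z(FAR))
z(0.55) = 0.1257
z(0.21) = -0.8064
c = -0.5 * (0.1257 + -0.8064)
= -0.5 * -0.6807
= 0.34


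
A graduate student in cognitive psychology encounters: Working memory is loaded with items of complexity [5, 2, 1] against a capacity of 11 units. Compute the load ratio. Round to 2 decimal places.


Total complexity = 5 + 2 + 1 = 8
Load = total / capacity = 8 / 11
= 0.73


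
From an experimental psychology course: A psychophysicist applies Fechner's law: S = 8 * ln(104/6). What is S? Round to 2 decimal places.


S = 8 * ln(104/6)
I/I0 = 17.333333
ln(17.333333) = 2.8526
S = 8 * 2.8526
= 22.82


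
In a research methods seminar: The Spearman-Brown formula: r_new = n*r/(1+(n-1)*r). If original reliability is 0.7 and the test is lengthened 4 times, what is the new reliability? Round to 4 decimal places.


r_new = n*r / (1 + (n-1)*r)
Numerator = 4 * 0.7 = 2.8
Denominator = 1 + 3 * 0.7 = 3.1
r_new = 2.8 / 3.1
= 0.9032


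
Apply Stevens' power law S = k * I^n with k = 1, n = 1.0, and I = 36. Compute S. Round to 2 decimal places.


S = 1 * 36^1.0
36^1.0 = 36.0
S = 1 * 36.0
= 36.00


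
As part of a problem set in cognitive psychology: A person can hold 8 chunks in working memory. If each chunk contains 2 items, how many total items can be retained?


Total items = chunks * items_per_chunk
= 8 * 2
= 16


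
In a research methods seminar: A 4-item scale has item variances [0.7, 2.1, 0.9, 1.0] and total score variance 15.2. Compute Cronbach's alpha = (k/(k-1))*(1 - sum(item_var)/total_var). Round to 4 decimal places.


alpha = (k/(k-1)) * (1 - sum(s_i^2)/s_total^2)
sum(item variances) = 4.7
k/(k-1) = 4/3 = 1.333333
1 - 4.7/15.2 = 1 - 0.309211 = 0.690789
alpha = 1.333333 * 0.690789
= 0.9211


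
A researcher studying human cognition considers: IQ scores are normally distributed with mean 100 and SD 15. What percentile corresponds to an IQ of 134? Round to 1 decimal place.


z = (IQ - mean) / SD
z = (134 - 100) / 15 = 2.2667
Percentile = Phi(2.2667) * 100
Phi(2.2667) = 0.988296
= 98.8


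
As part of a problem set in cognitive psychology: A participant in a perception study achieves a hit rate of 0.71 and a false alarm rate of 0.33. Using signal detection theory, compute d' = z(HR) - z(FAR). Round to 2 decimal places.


d' = z(HR) - z(FAR)
z(0.71) = 0.5534
z(0.33) = -0.4399
d' = 0.5534 - -0.4399
= 0.99


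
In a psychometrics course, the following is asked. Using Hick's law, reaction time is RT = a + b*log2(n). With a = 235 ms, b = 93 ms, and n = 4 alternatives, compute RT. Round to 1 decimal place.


RT = 235 + 93 * log2(4)
log2(4) = 2.0
RT = 235 + 93 * 2.0
= 235 + 186.0
= 421.0 ms


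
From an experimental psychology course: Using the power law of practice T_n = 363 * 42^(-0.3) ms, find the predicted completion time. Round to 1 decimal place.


T_n = 363 * 42^(-0.3)
42^(-0.3) = 0.325856
T_n = 363 * 0.325856
= 118.3 ms


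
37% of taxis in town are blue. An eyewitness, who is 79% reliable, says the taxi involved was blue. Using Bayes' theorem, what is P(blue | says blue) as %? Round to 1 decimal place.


P(blue | says blue) = P(says blue | blue)*P(blue) / [P(says blue | blue)*P(blue) + P(says blue | not blue)*P(not blue)]
Numerator = 0.79 * 0.37 = 0.2923
False identification = 0.21 * 0.63 = 0.1323
P = 0.2923 / (0.2923 + 0.1323)
= 0.2923 / 0.4246
As percentage = 68.8


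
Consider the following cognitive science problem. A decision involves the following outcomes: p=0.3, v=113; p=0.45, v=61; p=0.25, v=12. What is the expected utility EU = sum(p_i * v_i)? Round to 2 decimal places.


EU = sum(p_i * v_i)
0.3 * 113 = 33.9
0.45 * 61 = 27.45
0.25 * 12 = 3.0
EU = 33.9 + 27.45 + 3.0
= 64.35


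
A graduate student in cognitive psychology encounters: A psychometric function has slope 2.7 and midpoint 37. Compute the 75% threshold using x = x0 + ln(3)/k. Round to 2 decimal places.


At P = 0.75: 0.75 = 1/(1 + e^(-k*(x-x0)))
Solving: e^(-k*(x-x0)) = 1/3
x = x0 + ln(3)/k
ln(3) = 1.0986
x = 37 + 1.0986/2.7
= 37 + 0.4069
= 37.41


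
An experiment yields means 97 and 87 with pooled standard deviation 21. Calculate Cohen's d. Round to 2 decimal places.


Cohen's d = (M1 - M2) / S_pooled
= (97 - 87) / 21
= 10 / 21
= 0.48


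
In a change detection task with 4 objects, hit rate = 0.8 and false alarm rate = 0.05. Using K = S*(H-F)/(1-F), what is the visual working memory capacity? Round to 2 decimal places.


K = S * (H - F) / (1 - F)
H - F = 0.75
1 - F = 0.95
K = 4 * 0.75 / 0.95
= 3.16


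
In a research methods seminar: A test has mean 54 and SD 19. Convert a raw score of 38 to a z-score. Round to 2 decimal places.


z = (X - mu) / sigma
= (38 - 54) / 19
= -16 / 19
= -0.84


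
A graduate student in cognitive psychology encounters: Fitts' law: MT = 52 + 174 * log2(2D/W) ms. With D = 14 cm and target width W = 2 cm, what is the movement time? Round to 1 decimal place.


MT = 52 + 174 * log2(2*14/2)
2D/W = 14.0
log2(14.0) = 3.8074
MT = 52 + 174 * 3.8074
= 714.5 ms


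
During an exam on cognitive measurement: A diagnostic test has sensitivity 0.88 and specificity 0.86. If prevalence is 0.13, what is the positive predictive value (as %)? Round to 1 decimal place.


PPV = (sens * prev) / (sens * prev + (1-spec) * (1-prev))
Numerator = 0.88 * 0.13 = 0.1144
P(positive and no disease) = (1 - spec) * (1 - prev) = (1 - 0.86) * (1 - 0.13) = 0.1218
Denominator = 0.1144 + 0.1218 = 0.2362
PPV = 0.1144 / 0.2362 = 0.484335
As percentage = 48.4


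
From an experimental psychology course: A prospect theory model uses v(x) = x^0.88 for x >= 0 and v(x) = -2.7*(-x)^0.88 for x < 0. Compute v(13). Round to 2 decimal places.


Since x = 13 >= 0, use v(x) = x^0.88
13^0.88 = 9.5559
v(13) = 9.56


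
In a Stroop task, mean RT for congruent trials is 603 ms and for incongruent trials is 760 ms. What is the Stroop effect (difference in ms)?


Stroop effect = RT(incongruent) - RT(congruent)
= 760 - 603
= 157 ms


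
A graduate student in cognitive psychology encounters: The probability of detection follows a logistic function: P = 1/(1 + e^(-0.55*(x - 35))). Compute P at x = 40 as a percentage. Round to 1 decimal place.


P(x) = 1/(1 + e^(-0.55*(40 - 35)))
Exponent = -0.55 * 5 = -2.75
e^(-2.75) = 0.063928
P = 1/(1 + 0.063928) = 0.939913
Percentage = 94.0


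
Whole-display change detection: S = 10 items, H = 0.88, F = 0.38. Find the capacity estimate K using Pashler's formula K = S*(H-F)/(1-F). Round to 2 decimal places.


K = S * (H - F) / (1 - F)
H - F = 0.5
1 - F = 0.62
K = 10 * 0.5 / 0.62
= 8.06


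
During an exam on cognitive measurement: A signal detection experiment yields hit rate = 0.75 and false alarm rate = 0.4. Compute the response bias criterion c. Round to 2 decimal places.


c = -0.5 * (z(HR) + z(FAR))
z(0.75) = 0.6745
z(0.4) = -0.2533
c = -0.5 * (0.6745 + -0.2533)
= -0.5 * 0.4212
= -0.21


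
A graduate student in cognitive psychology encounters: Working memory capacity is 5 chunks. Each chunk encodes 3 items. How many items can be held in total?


Total items = chunks * items_per_chunk
= 5 * 3
= 15


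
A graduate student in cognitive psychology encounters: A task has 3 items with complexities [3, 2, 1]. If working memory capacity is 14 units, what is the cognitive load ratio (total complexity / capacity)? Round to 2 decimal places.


Total complexity = 3 + 2 + 1 = 6
Load = total / capacity = 6 / 14
= 0.43


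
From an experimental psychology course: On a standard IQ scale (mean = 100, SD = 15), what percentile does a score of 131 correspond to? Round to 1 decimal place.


z = (IQ - mean) / SD
z = (131 - 100) / 15 = 2.0667
Percentile = Phi(2.0667) * 100
Phi(2.0667) = 0.980619
= 98.1


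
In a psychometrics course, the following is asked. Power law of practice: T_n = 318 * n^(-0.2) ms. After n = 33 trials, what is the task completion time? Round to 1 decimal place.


T_n = 318 * 33^(-0.2)
33^(-0.2) = 0.496932
T_n = 318 * 0.496932
= 158.0 ms


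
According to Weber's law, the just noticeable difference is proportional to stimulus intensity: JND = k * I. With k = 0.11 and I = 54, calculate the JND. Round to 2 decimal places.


JND = k * I
JND = 0.11 * 54
= 5.94


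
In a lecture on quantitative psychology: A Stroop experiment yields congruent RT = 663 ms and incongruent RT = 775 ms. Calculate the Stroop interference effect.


Stroop effect = RT(incongruent) - RT(congruent)
= 775 - 663
= 112 ms


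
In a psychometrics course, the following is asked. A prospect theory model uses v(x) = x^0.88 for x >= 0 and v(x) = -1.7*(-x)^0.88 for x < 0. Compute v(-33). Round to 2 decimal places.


Since x = -33 < 0, use v(x) = -lambda*(-x)^alpha
(-x) = 33
33^0.88 = 21.6916
v(-33) = -1.7 * 21.6916
= -36.88


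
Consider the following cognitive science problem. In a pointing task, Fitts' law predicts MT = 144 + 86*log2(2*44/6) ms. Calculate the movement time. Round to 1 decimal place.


MT = 144 + 86 * log2(2*44/6)
2D/W = 14.666667
log2(14.666667) = 3.8745
MT = 144 + 86 * 3.8745
= 477.2 ms


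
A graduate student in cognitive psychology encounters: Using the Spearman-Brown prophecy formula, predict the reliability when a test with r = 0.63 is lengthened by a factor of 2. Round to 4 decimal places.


r_new = n*r / (1 + (n-1)*r)
Numerator = 2 * 0.63 = 1.26
Denominator = 1 + 1 * 0.63 = 1.63
r_new = 1.26 / 1.63
= 0.7730


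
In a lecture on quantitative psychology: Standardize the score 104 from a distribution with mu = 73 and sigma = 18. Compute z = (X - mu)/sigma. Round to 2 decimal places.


z = (X - mu) / sigma
= (104 - 73) / 18
= 31 / 18
= 1.72


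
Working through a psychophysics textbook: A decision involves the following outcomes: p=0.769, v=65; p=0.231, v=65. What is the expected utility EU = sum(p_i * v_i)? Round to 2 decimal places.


EU = sum(p_i * v_i)
0.769 * 65 = 49.985
0.231 * 65 = 15.015
EU = 49.985 + 15.015
= 65.00


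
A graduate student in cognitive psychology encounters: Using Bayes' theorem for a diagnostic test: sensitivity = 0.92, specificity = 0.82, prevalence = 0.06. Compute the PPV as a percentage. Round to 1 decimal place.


PPV = (sens * prev) / (sens * prev + (1-spec) * (1-prev))
Numerator = 0.92 * 0.06 = 0.0552
P(positive and no disease) = (1 - spec) * (1 - prev) = (1 - 0.82) * (1 - 0.06) = 0.1692
Denominator = 0.0552 + 0.1692 = 0.2244
PPV = 0.0552 / 0.2244 = 0.245989
As percentage = 24.6


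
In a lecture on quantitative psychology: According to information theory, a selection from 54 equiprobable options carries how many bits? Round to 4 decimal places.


H = log2(n)
H = log2(54)
= 5.7549


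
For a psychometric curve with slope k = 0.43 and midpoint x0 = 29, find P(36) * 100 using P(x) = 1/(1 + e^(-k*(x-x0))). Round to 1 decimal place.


P(x) = 1/(1 + e^(-0.43*(36 - 29)))
Exponent = -0.43 * 7 = -3.01
e^(-3.01) = 0.049292
P = 1/(1 + 0.049292) = 0.953024
Percentage = 95.3


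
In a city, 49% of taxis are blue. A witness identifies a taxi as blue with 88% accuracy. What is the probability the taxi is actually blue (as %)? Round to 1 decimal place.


P(blue | says blue) = P(says blue | blue)*P(blue) / [P(says blue | blue)*P(blue) + P(says blue | not blue)*P(not blue)]
Numerator = 0.88 * 0.49 = 0.4312
False identification = 0.12 * 0.51 = 0.0612
P = 0.4312 / (0.4312 + 0.0612)
= 0.4312 / 0.4924
As percentage = 87.6


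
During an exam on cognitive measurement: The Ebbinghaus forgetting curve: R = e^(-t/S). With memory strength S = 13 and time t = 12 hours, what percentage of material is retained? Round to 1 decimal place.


R = e^(-t/S)
-t/S = -12/13 = -0.923077
R = e^(-0.923077) = 0.397295
Percentage = 0.397295 * 100
= 39.7


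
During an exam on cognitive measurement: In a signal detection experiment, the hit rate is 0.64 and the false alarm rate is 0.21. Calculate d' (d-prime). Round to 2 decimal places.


d' = z(HR) - z(FAR)
z(0.64) = 0.3585
z(0.21) = -0.8064
d' = 0.3585 - -0.8064
= 1.16


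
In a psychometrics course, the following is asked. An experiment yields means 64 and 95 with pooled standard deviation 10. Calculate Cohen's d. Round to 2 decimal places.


Cohen's d = (M1 - M2) / S_pooled
= (64 - 95) / 10
= -31 / 10
= -3.10


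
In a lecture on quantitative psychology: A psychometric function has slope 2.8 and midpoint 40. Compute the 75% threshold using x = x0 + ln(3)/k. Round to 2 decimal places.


At P = 0.75: 0.75 = 1/(1 + e^(-k*(x-x0)))
Solving: e^(-k*(x-x0)) = 1/3
x = x0 + ln(3)/k
ln(3) = 1.0986
x = 40 + 1.0986/2.8
= 40 + 0.3924
= 40.39


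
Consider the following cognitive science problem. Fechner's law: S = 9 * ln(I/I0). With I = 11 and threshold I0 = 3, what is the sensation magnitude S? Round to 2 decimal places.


S = 9 * ln(11/3)
I/I0 = 3.666667
ln(3.666667) = 1.2993
S = 9 * 1.2993
= 11.69


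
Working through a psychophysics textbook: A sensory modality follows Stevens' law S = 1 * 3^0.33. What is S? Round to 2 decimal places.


S = 1 * 3^0.33
3^0.33 = 1.437
S = 1 * 1.437
= 1.44


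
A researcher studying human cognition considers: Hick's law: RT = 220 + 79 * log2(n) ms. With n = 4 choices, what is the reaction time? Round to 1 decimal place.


RT = 220 + 79 * log2(4)
log2(4) = 2.0
RT = 220 + 79 * 2.0
= 220 + 158.0
= 378.0 ms


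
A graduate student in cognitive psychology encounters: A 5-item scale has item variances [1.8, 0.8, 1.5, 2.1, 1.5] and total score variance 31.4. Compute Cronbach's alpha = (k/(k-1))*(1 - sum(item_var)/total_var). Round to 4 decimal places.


alpha = (k/(k-1)) * (1 - sum(s_i^2)/s_total^2)
sum(item variances) = 7.7
k/(k-1) = 5/4 = 1.25
1 - 7.7/31.4 = 1 - 0.245223 = 0.754777
alpha = 1.25 * 0.754777
= 0.9435


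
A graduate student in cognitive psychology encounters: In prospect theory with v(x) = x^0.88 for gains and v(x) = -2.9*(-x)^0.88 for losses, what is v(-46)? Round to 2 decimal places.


Since x = -46 < 0, use v(x) = -lambda*(-x)^alpha
(-x) = 46
46^0.88 = 29.0554
v(-46) = -2.9 * 29.0554
= -84.26


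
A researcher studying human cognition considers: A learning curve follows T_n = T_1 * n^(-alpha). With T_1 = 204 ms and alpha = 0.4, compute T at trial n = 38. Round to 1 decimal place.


T_n = 204 * 38^(-0.4)
38^(-0.4) = 0.233392
T_n = 204 * 0.233392
= 47.6 ms


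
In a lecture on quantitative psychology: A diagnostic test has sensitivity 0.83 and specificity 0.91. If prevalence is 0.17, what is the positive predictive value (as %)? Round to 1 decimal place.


PPV = (sens * prev) / (sens * prev + (1-spec) * (1-prev))
Numerator = 0.83 * 0.17 = 0.1411
P(positive and no disease) = (1 - spec) * (1 - prev) = (1 - 0.91) * (1 - 0.17) = 0.0747
Denominator = 0.1411 + 0.0747 = 0.2158
PPV = 0.1411 / 0.2158 = 0.653846
As percentage = 65.4


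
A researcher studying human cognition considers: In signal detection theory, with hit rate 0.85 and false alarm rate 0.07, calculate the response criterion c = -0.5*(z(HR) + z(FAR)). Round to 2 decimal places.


c = -0.5 * (z(HR) + z(FAR))
z(0.85) = 1.0364
z(0.07) = -1.4758
c = -0.5 * (1.0364 + -1.4758)
= -0.5 * -0.4394
= 0.22


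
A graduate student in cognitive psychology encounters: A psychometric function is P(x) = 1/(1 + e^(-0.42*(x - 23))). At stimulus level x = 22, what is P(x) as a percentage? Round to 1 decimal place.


P(x) = 1/(1 + e^(-0.42*(22 - 23)))
Exponent = -0.42 * -1 = 0.42
e^(0.42) = 1.521962
P = 1/(1 + 1.521962) = 0.396517
Percentage = 39.7


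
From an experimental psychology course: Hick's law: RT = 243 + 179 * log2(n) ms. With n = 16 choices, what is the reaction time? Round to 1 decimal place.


RT = 243 + 179 * log2(16)
log2(16) = 4.0
RT = 243 + 179 * 4.0
= 243 + 716.0
= 959.0 ms


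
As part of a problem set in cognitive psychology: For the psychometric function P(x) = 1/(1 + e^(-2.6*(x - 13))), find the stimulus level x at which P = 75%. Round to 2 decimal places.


At P = 0.75: 0.75 = 1/(1 + e^(-k*(x-x0)))
Solving: e^(-k*(x-x0)) = 1/3
x = x0 + ln(3)/k
ln(3) = 1.0986
x = 13 + 1.0986/2.6
= 13 + 0.4225
= 13.42


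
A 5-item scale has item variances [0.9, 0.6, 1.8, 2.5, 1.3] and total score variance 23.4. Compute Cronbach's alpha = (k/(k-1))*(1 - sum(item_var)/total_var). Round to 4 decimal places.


alpha = (k/(k-1)) * (1 - sum(s_i^2)/s_total^2)
sum(item variances) = 7.1
k/(k-1) = 5/4 = 1.25
1 - 7.1/23.4 = 1 - 0.303419 = 0.696581
alpha = 1.25 * 0.696581
= 0.8707


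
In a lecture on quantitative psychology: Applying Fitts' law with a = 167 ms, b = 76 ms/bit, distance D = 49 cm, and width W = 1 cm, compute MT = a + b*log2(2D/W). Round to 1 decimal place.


MT = 167 + 76 * log2(2*49/1)
2D/W = 98.0
log2(98.0) = 6.6147
MT = 167 + 76 * 6.6147
= 669.7 ms


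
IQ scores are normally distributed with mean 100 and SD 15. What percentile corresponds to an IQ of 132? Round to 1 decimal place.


z = (IQ - mean) / SD
z = (132 - 100) / 15 = 2.1333
Percentile = Phi(2.1333) * 100
Phi(2.1333) = 0.98355
= 98.4


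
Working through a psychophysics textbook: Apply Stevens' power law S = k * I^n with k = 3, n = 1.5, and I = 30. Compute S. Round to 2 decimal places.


S = 3 * 30^1.5
30^1.5 = 164.3168
S = 3 * 164.3168
= 492.95


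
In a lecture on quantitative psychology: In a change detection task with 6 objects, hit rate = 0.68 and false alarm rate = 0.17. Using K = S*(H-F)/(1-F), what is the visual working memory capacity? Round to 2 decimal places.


K = S * (H - F) / (1 - F)
H - F = 0.51
1 - F = 0.83
K = 6 * 0.51 / 0.83
= 3.69


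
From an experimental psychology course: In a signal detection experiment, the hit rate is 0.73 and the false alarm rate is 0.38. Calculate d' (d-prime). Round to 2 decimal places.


d' = z(HR) - z(FAR)
z(0.73) = 0.6128
z(0.38) = -0.3055
d' = 0.6128 - -0.3055
= 0.92


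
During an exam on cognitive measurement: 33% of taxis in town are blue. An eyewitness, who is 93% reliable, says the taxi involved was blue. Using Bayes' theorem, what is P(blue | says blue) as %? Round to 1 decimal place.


P(blue | says blue) = P(says blue | blue)*P(blue) / [P(says blue | blue)*P(blue) + P(says blue | not blue)*P(not blue)]
Numerator = 0.93 * 0.33 = 0.3069
False identification = 0.07 * 0.67 = 0.0469
P = 0.3069 / (0.3069 + 0.0469)
= 0.3069 / 0.3538
As percentage = 86.7


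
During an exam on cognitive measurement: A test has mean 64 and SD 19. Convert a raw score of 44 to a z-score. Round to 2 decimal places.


z = (X - mu) / sigma
= (44 - 64) / 19
= -20 / 19
= -1.05


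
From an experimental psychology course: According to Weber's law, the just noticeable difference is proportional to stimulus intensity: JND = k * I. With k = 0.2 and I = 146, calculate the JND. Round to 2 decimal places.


JND = k * I
JND = 0.2 * 146
= 29.20


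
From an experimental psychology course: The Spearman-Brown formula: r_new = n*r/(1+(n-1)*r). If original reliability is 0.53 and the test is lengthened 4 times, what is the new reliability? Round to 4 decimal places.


r_new = n*r / (1 + (n-1)*r)
Numerator = 4 * 0.53 = 2.12
Denominator = 1 + 3 * 0.53 = 2.59
r_new = 2.12 / 2.59
= 0.8185


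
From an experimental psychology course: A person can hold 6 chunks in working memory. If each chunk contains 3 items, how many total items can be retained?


Total items = chunks * items_per_chunk
= 6 * 3
= 18


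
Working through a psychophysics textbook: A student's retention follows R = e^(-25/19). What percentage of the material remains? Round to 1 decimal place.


R = e^(-t/S)
-t/S = -25/19 = -1.315789
R = e^(-1.315789) = 0.268263
Percentage = 0.268263 * 100
= 26.8


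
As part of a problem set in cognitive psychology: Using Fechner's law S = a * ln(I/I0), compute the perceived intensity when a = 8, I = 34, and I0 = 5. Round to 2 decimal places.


S = 8 * ln(34/5)
I/I0 = 6.8
ln(6.8) = 1.9169
S = 8 * 1.9169
= 15.34


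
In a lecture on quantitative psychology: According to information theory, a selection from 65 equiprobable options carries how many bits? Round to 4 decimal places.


H = log2(n)
H = log2(65)
= 6.0224


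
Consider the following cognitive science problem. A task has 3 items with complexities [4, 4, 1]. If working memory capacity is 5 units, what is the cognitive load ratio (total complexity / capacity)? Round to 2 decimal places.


Total complexity = 4 + 4 + 1 = 9
Load = total / capacity = 9 / 5
= 1.80


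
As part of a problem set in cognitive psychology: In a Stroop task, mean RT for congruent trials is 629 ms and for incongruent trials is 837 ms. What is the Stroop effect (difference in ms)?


Stroop effect = RT(incongruent) - RT(congruent)
= 837 - 629
= 208 ms


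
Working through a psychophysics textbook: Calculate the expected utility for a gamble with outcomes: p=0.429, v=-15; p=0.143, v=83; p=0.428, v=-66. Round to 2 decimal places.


EU = sum(p_i * v_i)
0.429 * -15 = -6.435
0.143 * 83 = 11.869
0.428 * -66 = -28.248
EU = -6.435 + 11.869 + -28.248
= -22.81


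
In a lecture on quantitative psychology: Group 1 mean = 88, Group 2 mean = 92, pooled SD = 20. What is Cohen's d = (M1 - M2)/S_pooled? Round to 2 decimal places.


Cohen's d = (M1 - M2) / S_pooled
= (88 - 92) / 20
= -4 / 20
= -0.20


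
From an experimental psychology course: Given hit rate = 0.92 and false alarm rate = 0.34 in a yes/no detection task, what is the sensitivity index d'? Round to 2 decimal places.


d' = z(HR) - z(FAR)
z(0.92) = 1.4051
z(0.34) = -0.4125
d' = 1.4051 - -0.4125
= 1.82


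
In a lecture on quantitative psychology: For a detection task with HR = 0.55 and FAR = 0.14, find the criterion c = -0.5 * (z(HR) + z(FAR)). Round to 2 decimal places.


c = -0.5 * (z(HR) + z(FAR))
z(0.55) = 0.1257
z(0.14) = -1.0803
c = -0.5 * (0.1257 + -1.0803)
= -0.5 * -0.9546
= 0.48


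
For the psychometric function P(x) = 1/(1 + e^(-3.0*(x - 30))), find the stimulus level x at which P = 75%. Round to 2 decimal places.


At P = 0.75: 0.75 = 1/(1 + e^(-k*(x-x0)))
Solving: e^(-k*(x-x0)) = 1/3
x = x0 + ln(3)/k
ln(3) = 1.0986
x = 30 + 1.0986/3.0
= 30 + 0.3662
= 30.37


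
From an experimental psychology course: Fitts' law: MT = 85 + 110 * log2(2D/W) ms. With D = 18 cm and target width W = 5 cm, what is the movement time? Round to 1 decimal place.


MT = 85 + 110 * log2(2*18/5)
2D/W = 7.2
log2(7.2) = 2.848
MT = 85 + 110 * 2.848
= 398.3 ms


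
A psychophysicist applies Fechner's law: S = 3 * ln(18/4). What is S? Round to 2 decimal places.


S = 3 * ln(18/4)
I/I0 = 4.5
ln(4.5) = 1.5041
S = 3 * 1.5041
= 4.51


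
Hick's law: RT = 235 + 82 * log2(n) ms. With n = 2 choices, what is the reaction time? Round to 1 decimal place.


RT = 235 + 82 * log2(2)
log2(2) = 1.0
RT = 235 + 82 * 1.0
= 235 + 82.0
= 317.0 ms


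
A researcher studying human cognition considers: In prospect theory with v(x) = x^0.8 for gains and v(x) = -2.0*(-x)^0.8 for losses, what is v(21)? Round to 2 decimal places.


Since x = 21 >= 0, use v(x) = x^0.8
21^0.8 = 11.4229
v(21) = 11.42


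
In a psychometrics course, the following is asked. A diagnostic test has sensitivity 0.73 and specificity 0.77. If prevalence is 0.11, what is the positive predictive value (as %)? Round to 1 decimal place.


PPV = (sens * prev) / (sens * prev + (1-spec) * (1-prev))
Numerator = 0.73 * 0.11 = 0.0803
P(positive and no disease) = (1 - spec) * (1 - prev) = (1 - 0.77) * (1 - 0.11) = 0.2047
Denominator = 0.0803 + 0.2047 = 0.285
PPV = 0.0803 / 0.285 = 0.281754
As percentage = 28.2


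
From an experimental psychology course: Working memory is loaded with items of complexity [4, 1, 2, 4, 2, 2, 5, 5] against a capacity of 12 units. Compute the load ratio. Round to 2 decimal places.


Total complexity = 4 + 1 + 2 + 4 + 2 + 2 + 5 + 5 = 25
Load = total / capacity = 25 / 12
= 2.08


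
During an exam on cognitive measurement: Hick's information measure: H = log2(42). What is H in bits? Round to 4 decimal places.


H = log2(n)
H = log2(42)
= 5.3923


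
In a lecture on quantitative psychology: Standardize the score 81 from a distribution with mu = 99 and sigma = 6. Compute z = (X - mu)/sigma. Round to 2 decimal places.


z = (X - mu) / sigma
= (81 - 99) / 6
= -18 / 6
= -3.00


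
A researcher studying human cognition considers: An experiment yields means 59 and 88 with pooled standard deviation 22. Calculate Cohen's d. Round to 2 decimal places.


Cohen's d = (M1 - M2) / S_pooled
= (59 - 88) / 22
= -29 / 22
= -1.32


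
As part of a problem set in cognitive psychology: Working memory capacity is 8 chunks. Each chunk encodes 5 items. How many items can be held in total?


Total items = chunks * items_per_chunk
= 8 * 5
= 40


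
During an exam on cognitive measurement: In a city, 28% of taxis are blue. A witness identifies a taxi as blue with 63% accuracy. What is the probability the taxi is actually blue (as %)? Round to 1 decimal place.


P(blue | says blue) = P(says blue | blue)*P(blue) / [P(says blue | blue)*P(blue) + P(says blue | not blue)*P(not blue)]
Numerator = 0.63 * 0.28 = 0.1764
False identification = 0.37 * 0.72 = 0.2664
P = 0.1764 / (0.1764 + 0.2664)
= 0.1764 / 0.4428
As percentage = 39.8


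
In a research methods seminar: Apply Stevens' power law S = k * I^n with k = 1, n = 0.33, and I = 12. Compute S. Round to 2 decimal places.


S = 1 * 12^0.33
12^0.33 = 2.2705
S = 1 * 2.2705
= 2.27


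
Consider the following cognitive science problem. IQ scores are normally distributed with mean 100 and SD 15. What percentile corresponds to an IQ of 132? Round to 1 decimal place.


z = (IQ - mean) / SD
z = (132 - 100) / 15 = 2.1333
Percentile = Phi(2.1333) * 100
Phi(2.1333) = 0.98355
= 98.4


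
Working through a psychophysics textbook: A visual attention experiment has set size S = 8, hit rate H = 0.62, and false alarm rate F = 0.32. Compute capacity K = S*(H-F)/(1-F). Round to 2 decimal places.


K = S * (H - F) / (1 - F)
H - F = 0.3
1 - F = 0.68
K = 8 * 0.3 / 0.68
= 3.53


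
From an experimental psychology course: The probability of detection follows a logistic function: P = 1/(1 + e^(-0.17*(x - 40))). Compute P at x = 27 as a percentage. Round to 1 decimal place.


P(x) = 1/(1 + e^(-0.17*(27 - 40)))
Exponent = -0.17 * -13 = 2.21
e^(2.21) = 9.115716
P = 1/(1 + 9.115716) = 0.098856
Percentage = 9.9


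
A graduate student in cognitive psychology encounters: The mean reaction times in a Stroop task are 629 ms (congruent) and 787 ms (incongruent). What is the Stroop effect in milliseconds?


Stroop effect = RT(incongruent) - RT(congruent)
= 787 - 629
= 158 ms


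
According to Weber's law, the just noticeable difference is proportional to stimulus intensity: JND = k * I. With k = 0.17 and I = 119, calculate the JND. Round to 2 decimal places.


JND = k * I
JND = 0.17 * 119
= 20.23


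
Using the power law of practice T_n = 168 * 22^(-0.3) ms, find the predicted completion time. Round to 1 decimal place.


T_n = 168 * 22^(-0.3)
22^(-0.3) = 0.395615
T_n = 168 * 0.395615
= 66.5 ms


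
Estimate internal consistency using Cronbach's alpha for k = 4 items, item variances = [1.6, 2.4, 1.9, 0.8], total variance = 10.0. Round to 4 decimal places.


alpha = (k/(k-1)) * (1 - sum(s_i^2)/s_total^2)
sum(item variances) = 6.7
k/(k-1) = 4/3 = 1.333333
1 - 6.7/10.0 = 1 - 0.67 = 0.33
alpha = 1.333333 * 0.33
= 0.4400


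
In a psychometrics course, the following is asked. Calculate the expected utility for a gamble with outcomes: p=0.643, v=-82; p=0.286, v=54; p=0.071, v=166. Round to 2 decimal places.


EU = sum(p_i * v_i)
0.643 * -82 = -52.726
0.286 * 54 = 15.444
0.071 * 166 = 11.786
EU = -52.726 + 15.444 + 11.786
= -25.50


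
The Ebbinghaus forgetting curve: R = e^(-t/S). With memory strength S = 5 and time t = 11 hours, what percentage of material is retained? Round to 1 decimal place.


R = e^(-t/S)
-t/S = -11/5 = -2.2
R = e^(-2.2) = 0.110803
Percentage = 0.110803 * 100
= 11.1


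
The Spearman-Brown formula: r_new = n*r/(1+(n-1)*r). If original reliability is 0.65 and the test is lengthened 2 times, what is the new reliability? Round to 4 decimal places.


r_new = n*r / (1 + (n-1)*r)
Numerator = 2 * 0.65 = 1.3
Denominator = 1 + 1 * 0.65 = 1.65
r_new = 1.3 / 1.65
= 0.7879


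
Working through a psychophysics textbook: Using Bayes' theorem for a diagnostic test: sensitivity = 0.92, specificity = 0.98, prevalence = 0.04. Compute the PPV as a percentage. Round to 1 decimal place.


PPV = (sens * prev) / (sens * prev + (1-spec) * (1-prev))
Numerator = 0.92 * 0.04 = 0.0368
P(positive and no disease) = (1 - spec) * (1 - prev) = (1 - 0.98) * (1 - 0.04) = 0.0192
Denominator = 0.0368 + 0.0192 = 0.056
PPV = 0.0368 / 0.056 = 0.657143
As percentage = 65.7


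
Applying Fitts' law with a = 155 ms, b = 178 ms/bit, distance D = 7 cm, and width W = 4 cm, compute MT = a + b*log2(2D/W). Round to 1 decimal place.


MT = 155 + 178 * log2(2*7/4)
2D/W = 3.5
log2(3.5) = 1.8074
MT = 155 + 178 * 1.8074
= 476.7 ms


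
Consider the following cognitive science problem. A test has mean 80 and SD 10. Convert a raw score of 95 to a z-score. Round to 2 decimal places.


z = (X - mu) / sigma
= (95 - 80) / 10
= 15 / 10
= 1.50


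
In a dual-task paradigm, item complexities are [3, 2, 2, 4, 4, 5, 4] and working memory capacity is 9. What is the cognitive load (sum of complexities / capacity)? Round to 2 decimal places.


Total complexity = 3 + 2 + 2 + 4 + 4 + 5 + 4 = 24
Load = total / capacity = 24 / 9
= 2.67


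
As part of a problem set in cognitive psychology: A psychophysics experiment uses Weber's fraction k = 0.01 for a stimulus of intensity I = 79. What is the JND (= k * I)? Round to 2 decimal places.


JND = k * I
JND = 0.01 * 79
= 0.79


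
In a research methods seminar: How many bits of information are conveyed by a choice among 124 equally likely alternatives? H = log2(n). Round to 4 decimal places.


H = log2(n)
H = log2(124)
= 6.9542


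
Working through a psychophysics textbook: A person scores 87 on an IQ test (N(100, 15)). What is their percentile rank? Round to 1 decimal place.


z = (IQ - mean) / SD
z = (87 - 100) / 15 = -0.8667
Percentile = Phi(-0.8667) * 100
Phi(-0.8667) = 0.193053
= 19.3


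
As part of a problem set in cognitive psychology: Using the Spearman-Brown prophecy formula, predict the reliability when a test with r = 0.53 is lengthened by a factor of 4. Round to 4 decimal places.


r_new = n*r / (1 + (n-1)*r)
Numerator = 4 * 0.53 = 2.12
Denominator = 1 + 3 * 0.53 = 2.59
r_new = 2.12 / 2.59
= 0.8185


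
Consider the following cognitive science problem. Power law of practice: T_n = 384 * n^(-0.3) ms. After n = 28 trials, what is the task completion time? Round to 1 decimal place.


T_n = 384 * 28^(-0.3)
28^(-0.3) = 0.368004
T_n = 384 * 0.368004
= 141.3 ms
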